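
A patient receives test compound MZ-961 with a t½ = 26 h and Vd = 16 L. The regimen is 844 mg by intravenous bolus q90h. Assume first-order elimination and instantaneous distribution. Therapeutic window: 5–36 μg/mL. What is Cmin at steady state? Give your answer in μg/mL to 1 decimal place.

k = ln2/t½ = ln2/26 ≈ 0.026660 h⁻¹; fraction remaining f = e^(−kτ) = e^(−0.026660×90) ≈ 0.0908.
Accumulation ratio R = 1/(1 − f) ≈ 1/0.9092 ≈ 1.0999.
Single-dose peak C₀ = D/Vd = 844/16 ≈ 52.750 μg/mL.
Steady-state peak Cmax,ss = C₀·R ≈ 52.750 × 1.0999 ≈ 58.020 μg/mL.
Steady-state trough Cmin,ss = Cmax,ss·f ≈ 58.020 × 0.0908 ≈ 5.268 μg/mL.
Trough 5.3 μg/mL vs MEC 5 μg/mL: adequate.

5.3 μg/mL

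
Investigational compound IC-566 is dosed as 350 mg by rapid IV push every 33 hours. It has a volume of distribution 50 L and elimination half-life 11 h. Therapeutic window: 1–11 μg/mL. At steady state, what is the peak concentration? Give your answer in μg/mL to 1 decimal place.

The dosing interval is 3 half-lives, so f = 2^(−3) = 0.125.
Accumulation ratio R = 1/(1 − f) = 1/0.875 = 8/7.
Single-dose peak C₀ = D/Vd = 350/50 = 7 μg/mL.
Steady-state peak Cmax,ss = C₀·R = 7 × 8/7 ≈ 8.000 μg/mL.
Peak 8.0 μg/mL vs MTC 11 μg/mL: below toxic threshold.

8.0 μg/mL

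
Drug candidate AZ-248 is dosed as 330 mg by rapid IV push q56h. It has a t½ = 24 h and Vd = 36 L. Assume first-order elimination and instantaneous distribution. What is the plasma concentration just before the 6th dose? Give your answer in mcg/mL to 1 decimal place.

f = (1/2)^(τ/t½) = (1/2)^(56/24) ≈ 0.1984.
C₀ = D/Vd = 330/36 ≈ 9.167 mcg/mL.
Before the 6th dose, 5 doses have been given. Superposition: Cmin = C₀·(f + f² + … + f^5).
≈ 9.167 × (0.1984 + 0.0394 + 0.0078 + 0.0015 + 0.0003) ≈ 9.167 × 0.2474 ≈ 2.268 mcg/mL.

2.3 mcg/mL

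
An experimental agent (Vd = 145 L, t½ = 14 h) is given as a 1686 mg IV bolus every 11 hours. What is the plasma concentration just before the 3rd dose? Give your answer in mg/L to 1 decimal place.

10.7 mg/L

f = (1/2)^(τ/t½) = (1/2)^(11/14) ≈ 0.5801.
C₀ = D/Vd = 1686/145 ≈ 11.628 mg/L.
Before the 3rd dose, 2 doses have been given. Superposition: Cmin = C₀·(f + f²).
≈ 11.628 × (0.5801 + 0.3365) ≈ 11.628 × 0.9166 ≈ 10.658 mg/L.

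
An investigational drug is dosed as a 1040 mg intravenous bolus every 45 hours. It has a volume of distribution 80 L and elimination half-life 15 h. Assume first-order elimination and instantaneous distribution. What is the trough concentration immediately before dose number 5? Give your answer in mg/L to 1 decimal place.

f = (1/2)^(τ/t½) = (1/2)^(45/15) ≈ 0.1250.
C₀ = D/Vd = 1040/80 ≈ 13.000 mg/L.
Before the 5th dose, 4 doses have been given. Superposition: Cmin = C₀·(f + f² + … + f^4).
≈ 13.000 × (0.1250 + 0.0156 + 0.0020 + 0.0002) ≈ 13.000 × 0.1428 ≈ 1.856 mg/L.

1.9 mg/L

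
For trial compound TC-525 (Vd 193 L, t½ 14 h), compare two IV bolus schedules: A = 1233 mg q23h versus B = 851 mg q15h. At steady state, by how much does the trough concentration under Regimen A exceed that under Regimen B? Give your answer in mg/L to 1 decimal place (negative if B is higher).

Regimen A: f = (1/2)^(23/14) ≈ 0.3202; Cmin,ss = (1233/193)·f/(1−f) ≈ 3.009 mg/L.
Regimen B: f = (1/2)^(15/14) ≈ 0.4758; Cmin,ss = (851/193)·f/(1−f) ≈ 4.002 mg/L.
Difference ≈ 3.009 − 4.002 ≈ -0.993 mg/L.

-1.0 mg/L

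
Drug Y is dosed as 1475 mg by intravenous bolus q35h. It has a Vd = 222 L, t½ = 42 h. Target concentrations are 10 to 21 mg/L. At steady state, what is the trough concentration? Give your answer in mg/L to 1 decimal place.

Over one 35-h interval, 35/42 ≈ 0.83333 half-lives elapse, leaving f ≈ 0.5612 of each dose.
Single-dose peak C₀ = D/Vd = 1475/222 ≈ 6.644 mg/L.
Steady-state trough Cmin,ss = C₀·f/(1−f) ≈ 6.644 × 0.5612/0.4388 ≈ 8.497 mg/L.
Trough 8.5 mg/L vs MEC 10 mg/L: subtherapeutic.

8.5 mg/L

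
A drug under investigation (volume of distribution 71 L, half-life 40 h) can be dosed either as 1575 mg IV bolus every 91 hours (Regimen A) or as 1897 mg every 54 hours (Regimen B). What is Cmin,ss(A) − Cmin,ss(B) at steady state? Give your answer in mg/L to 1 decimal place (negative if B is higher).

Regimen A: f = (1/2)^(91/40) ≈ 0.2066; Cmin,ss = (1575/71)·f/(1−f) ≈ 5.776 mg/L.
Regimen B: f = (1/2)^(54/40) ≈ 0.3923; Cmin,ss = (1897/71)·f/(1−f) ≈ 17.248 mg/L.
Difference ≈ 5.776 − 17.248 ≈ -11.472 mg/L.

-11.5 mg/L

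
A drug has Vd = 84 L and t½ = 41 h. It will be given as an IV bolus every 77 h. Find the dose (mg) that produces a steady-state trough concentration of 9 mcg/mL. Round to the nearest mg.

τ/t½ = 77/41 ≈ 1.878, so f = (1/2)^(77/41) ≈ 0.272051.
Cmin,ss = (D/Vd)·f/(1−f), so D = Cmin,ss·Vd·(1−f)/f.
D = 9 × 84 × (1−f)/f ≈ 9 × 84 × 2.67578 ≈ 2022.89 mg.

2023 mg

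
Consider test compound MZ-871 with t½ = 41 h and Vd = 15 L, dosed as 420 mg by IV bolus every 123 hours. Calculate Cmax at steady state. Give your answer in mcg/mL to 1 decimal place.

The dosing interval is 3 half-lives, so f = 2^(−3) = 0.125.
At steady state, R = 1/(1 − 0.125) = 8/7.
Single-dose peak C₀ = D/Vd = 420/15 = 28 mcg/mL.
Steady-state peak Cmax,ss = C₀·R = 28 × 8/7 ≈ 32.000 mcg/mL.

32.0 mcg/mL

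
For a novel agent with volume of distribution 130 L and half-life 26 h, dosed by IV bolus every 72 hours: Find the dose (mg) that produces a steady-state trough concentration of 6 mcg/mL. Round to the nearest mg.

4538 mg

τ/t½ = 72/26 ≈ 2.7692, so f = (1/2)^(72/26) ≈ 0.146683.
Cmin,ss = (D/Vd)·f/(1−f), so D = Cmin,ss·Vd·(1−f)/f.
D = 6 × 130 × (1−f)/f ≈ 6 × 130 × 5.81742 ≈ 4537.59 mg.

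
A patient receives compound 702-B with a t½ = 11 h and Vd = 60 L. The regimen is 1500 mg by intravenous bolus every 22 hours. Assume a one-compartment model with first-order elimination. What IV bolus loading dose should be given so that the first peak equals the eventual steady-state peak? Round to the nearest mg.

f = (1/2)^(22/11) ≈ 0.250000; accumulation ratio R = 1/(1−f) ≈ 1.33333.
Loading dose to hit Cmax,ss on first dose: D_load = D_maint·R ≈ 1500 × 1.33333 ≈ 1999.99 mg.

2000 mg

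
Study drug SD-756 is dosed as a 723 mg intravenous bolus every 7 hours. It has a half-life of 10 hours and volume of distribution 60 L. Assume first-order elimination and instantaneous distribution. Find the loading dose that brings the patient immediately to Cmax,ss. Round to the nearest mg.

1881 mg

f = (1/2)^(7/10) ≈ 0.615572; accumulation ratio R = 1/(1−f) ≈ 2.60127.
Loading dose to hit Cmax,ss on first dose: D_load = D_maint·R ≈ 723 × 2.60127 ≈ 1880.72 mg.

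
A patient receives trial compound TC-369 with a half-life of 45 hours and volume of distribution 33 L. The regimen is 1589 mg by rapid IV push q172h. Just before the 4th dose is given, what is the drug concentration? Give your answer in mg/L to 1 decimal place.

f = (1/2)^(τ/t½) = (1/2)^(172/45) ≈ 0.0707.
C₀ = D/Vd = 1589/33 ≈ 48.152 mg/L.
Before the 4th dose, 3 doses have been given. Superposition: Cmin = C₀·(f + f² + … + f^3).
≈ 48.152 × (0.0707 + 0.0050 + 0.0004) ≈ 48.152 × 0.0761 ≈ 3.664 mg/L.

3.7 mg/L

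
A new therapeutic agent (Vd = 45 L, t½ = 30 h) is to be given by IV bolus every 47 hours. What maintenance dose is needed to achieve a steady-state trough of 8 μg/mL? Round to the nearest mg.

τ/t½ = 47/30 ≈ 1.5667, so f = (1/2)^(47/30) ≈ 0.337587.
Cmin,ss = (D/Vd)·f/(1−f), so D = Cmin,ss·Vd·(1−f)/f.
D = 8 × 45 × (1−f)/f ≈ 8 × 45 × 1.96220 ≈ 706.39 mg.

706 mg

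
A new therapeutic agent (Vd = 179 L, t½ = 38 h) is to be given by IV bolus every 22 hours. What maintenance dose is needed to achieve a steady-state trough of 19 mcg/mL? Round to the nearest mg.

1679 mg

τ/t½ = 22/38 ≈ 0.57895, so f = (1/2)^(22/38) ≈ 0.669452.
Cmin,ss = (D/Vd)·f/(1−f), so D = Cmin,ss·Vd·(1−f)/f.
D = 19 × 179 × (1−f)/f ≈ 19 × 179 × 0.49376 ≈ 1679.28 mg.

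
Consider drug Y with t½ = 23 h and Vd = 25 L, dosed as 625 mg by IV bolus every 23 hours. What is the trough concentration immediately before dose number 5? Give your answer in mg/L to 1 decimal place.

23.4 mg/L

f = (1/2)^(τ/t½) = (1/2)^(23/23) ≈ 0.5000.
C₀ = D/Vd = 625/25 ≈ 25.000 mg/L.
Before the 5th dose, 4 doses have been given. Superposition: Cmin = C₀·(f + f² + … + f^4).
≈ 25.000 × (0.5000 + 0.2500 + 0.1250 + 0.0625) ≈ 25.000 × 0.9375 ≈ 23.438 mg/L.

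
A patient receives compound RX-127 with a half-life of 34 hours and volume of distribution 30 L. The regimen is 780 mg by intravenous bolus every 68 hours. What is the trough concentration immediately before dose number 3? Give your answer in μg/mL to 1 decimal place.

8.1 μg/mL

f = (1/2)^(τ/t½) = (1/2)^(68/34) ≈ 0.2500.
C₀ = D/Vd = 780/30 ≈ 26.000 μg/mL.
Before the 3rd dose, 2 doses have been given. Superposition: Cmin = C₀·(f + f²).
≈ 26.000 × (0.2500 + 0.0625) ≈ 26.000 × 0.3125 ≈ 8.125 μg/mL.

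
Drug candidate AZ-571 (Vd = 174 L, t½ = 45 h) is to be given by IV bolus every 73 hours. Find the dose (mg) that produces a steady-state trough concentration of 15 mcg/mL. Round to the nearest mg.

τ/t½ = 73/45 ≈ 1.6222, so f = (1/2)^(73/45) ≈ 0.324835.
Cmin,ss = (D/Vd)·f/(1−f), so D = Cmin,ss·Vd·(1−f)/f.
D = 15 × 174 × (1−f)/f ≈ 15 × 174 × 2.07849 ≈ 5424.86 mg.

5425 mg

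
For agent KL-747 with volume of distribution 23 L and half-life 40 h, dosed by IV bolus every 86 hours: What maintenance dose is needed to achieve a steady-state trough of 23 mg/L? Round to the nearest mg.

1819 mg

τ/t½ = 86/40 ≈ 2.15, so f = (1/2)^(86/40) ≈ 0.225313.
Cmin,ss = (D/Vd)·f/(1−f), so D = Cmin,ss·Vd·(1−f)/f.
D = 23 × 23 × (1−f)/f ≈ 23 × 23 × 3.43827 ≈ 1818.84 mg.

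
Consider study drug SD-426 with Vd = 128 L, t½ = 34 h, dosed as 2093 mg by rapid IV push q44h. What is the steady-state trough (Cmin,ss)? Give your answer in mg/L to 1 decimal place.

11.3 mg/L

τ/t½ = 44/34 ≈ 1.2941, so fraction remaining f = (1/2)^(44/34) ≈ 0.4078.
Accumulation ratio R = 1/(1 − f) ≈ 1/0.5922 ≈ 1.6886.
Each bolus raises the concentration by D/Vd = 2093/128 ≈ 16.352 mg/L.
Cmax,ss = C₀/(1 − f) ≈ 16.352/0.5922 ≈ 27.612 mg/L.
Steady-state trough Cmin,ss = Cmax,ss·f ≈ 27.612 × 0.4078 ≈ 11.260 mg/L.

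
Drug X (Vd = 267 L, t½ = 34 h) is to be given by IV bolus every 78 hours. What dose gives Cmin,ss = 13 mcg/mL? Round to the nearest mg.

13553 mg

τ/t½ = 78/34 ≈ 2.2941, so f = (1/2)^(78/34) ≈ 0.203893.
Cmin,ss = (D/Vd)·f/(1−f), so D = Cmin,ss·Vd·(1−f)/f.
D = 13 × 267 × (1−f)/f ≈ 13 × 267 × 3.90453 ≈ 13552.62 mg.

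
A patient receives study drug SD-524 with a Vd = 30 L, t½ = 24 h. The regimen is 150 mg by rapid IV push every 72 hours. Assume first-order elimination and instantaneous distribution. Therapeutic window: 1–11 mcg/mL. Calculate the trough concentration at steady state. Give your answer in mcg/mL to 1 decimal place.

The dosing interval is 3 half-lives, so f = 2^(−3) = 0.125.
Accumulation ratio R = 1/(1 − f) = 1/0.875 = 8/7.
Single-dose peak C₀ = D/Vd = 150/30 = 5 mcg/mL.
Steady-state peak Cmax,ss = C₀·R = 5 × 8/7 ≈ 5.714 mcg/mL.
Steady-state trough Cmin,ss = Cmax,ss·f ≈ 5.714 × 0.125 ≈ 0.714 mcg/mL.
Trough 0.7 mcg/mL vs MEC 1 mcg/mL: subtherapeutic.

0.7 mcg/mL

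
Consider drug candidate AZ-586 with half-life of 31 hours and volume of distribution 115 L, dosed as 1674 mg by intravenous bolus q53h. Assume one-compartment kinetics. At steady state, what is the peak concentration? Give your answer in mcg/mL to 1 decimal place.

21.0 mcg/mL

k = ln2/t½ = ln2/31 ≈ 0.022360 h⁻¹; fraction remaining f = e^(−kτ) = e^(−0.022360×53) ≈ 0.3057.
Accumulation ratio R = 1/(1 − f) ≈ 1/0.6943 ≈ 1.4403.
Single-dose peak C₀ = D/Vd = 1674/115 ≈ 14.557 mcg/mL.
Steady-state peak Cmax,ss = C₀·R ≈ 14.557 × 1.4403 ≈ 20.966 mcg/mL.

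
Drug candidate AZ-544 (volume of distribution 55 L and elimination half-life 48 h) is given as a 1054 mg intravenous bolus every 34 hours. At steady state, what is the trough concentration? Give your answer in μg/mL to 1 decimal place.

k = ln2/t½ = ln2/48 ≈ 0.014441 h⁻¹; fraction remaining f = e^(−kτ) = e^(−0.014441×34) ≈ 0.6120.
At steady state, accumulation factor R = 1/(1 − e^(−kτ)) ≈ 2.5773.
Each bolus raises the concentration by D/Vd = 1054/55 ≈ 19.164 μg/mL.
Cmax,ss = C₀/(1 − f) ≈ 19.164/0.3880 ≈ 49.392 μg/mL.
Steady-state trough Cmin,ss = Cmax,ss·f ≈ 49.392 × 0.6120 ≈ 30.228 μg/mL.

30.2 μg/mL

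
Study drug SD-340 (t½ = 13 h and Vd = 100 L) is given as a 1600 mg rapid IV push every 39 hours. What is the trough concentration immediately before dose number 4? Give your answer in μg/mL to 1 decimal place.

f = (1/2)^(τ/t½) = (1/2)^(39/13) ≈ 0.1250.
C₀ = D/Vd = 1600/100 ≈ 16.000 μg/mL.
Before the 4th dose, 3 doses have been given. Superposition: Cmin = C₀·(f + f² + … + f^3).
≈ 16.000 × (0.1250 + 0.0156 + 0.0020) ≈ 16.000 × 0.1426 ≈ 2.282 μg/mL.

2.3 μg/mL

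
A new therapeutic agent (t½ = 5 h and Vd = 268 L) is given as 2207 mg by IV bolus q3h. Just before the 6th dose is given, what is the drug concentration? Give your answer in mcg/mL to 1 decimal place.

14.0 mcg/mL

f = (1/2)^(τ/t½) = (1/2)^(3/5) ≈ 0.6598.
C₀ = D/Vd = 2207/268 ≈ 8.235 mcg/mL.
Before the 6th dose, 5 doses have been given. Superposition: Cmin = C₀·(f + f² + … + f^5).
≈ 8.235 × (0.6598 + 0.4353 + 0.2872 + 0.1895 + 0.1250) ≈ 8.235 × 1.6968 ≈ 13.973 mcg/mL.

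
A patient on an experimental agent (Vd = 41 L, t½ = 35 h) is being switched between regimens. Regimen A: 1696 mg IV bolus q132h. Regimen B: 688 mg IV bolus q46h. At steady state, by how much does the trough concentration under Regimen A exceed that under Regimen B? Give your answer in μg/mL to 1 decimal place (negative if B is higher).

-8.0 μg/mL

Regimen A: f = (1/2)^(132/35) ≈ 0.0732; Cmin,ss = (1696/41)·f/(1−f) ≈ 3.267 μg/mL.
Regimen B: f = (1/2)^(46/35) ≈ 0.4021; Cmin,ss = (688/41)·f/(1−f) ≈ 11.285 μg/mL.
Difference ≈ 3.267 − 11.285 ≈ -8.018 μg/mL.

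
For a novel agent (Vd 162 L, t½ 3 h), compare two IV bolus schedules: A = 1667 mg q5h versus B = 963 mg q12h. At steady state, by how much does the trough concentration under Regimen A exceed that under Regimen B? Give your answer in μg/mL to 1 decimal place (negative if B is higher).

Regimen A: f = (1/2)^(5/3) ≈ 0.3150; Cmin,ss = (1667/162)·f/(1−f) ≈ 4.732 μg/mL.
Regimen B: f = (1/2)^(12/3) ≈ 0.0625; Cmin,ss = (963/162)·f/(1−f) ≈ 0.396 μg/mL.
Difference ≈ 4.732 − 0.396 ≈ 4.336 μg/mL.

4.3 μg/mL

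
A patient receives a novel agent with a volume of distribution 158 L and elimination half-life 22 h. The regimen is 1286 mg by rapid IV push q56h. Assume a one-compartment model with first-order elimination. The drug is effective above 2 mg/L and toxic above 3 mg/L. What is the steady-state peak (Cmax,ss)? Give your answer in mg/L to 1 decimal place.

9.8 mg/L

Over one 56-h interval, 56/22 ≈ 2.5455 half-lives elapse, leaving f ≈ 0.1713 of each dose.
Accumulation ratio R = 1/(1 − f) ≈ 1/0.8287 ≈ 1.2067.
Each bolus raises the concentration by D/Vd = 1286/158 ≈ 8.139 mg/L.
Steady-state peak Cmax,ss = C₀·R ≈ 8.139 × 1.2067 ≈ 9.821 mg/L.
Peak 9.8 mg/L vs MTC 3 mg/L: exceeds toxic threshold.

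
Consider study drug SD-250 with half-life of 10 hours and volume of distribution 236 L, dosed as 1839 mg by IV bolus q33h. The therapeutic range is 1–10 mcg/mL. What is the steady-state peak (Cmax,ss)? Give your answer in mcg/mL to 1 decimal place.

Over one 33-h interval, 33/10 ≈ 3.3 half-lives elapse, leaving f ≈ 0.1015 of each dose.
At steady state, accumulation factor R = 1/(1 − e^(−kτ)) ≈ 1.1130.
Each bolus raises the concentration by D/Vd = 1839/236 ≈ 7.792 mcg/mL.
Steady-state peak Cmax,ss = C₀·R ≈ 7.792 × 1.1130 ≈ 8.672 mcg/mL.
Peak 8.7 mcg/mL vs MTC 10 mcg/mL: below toxic threshold.

8.7 mcg/mL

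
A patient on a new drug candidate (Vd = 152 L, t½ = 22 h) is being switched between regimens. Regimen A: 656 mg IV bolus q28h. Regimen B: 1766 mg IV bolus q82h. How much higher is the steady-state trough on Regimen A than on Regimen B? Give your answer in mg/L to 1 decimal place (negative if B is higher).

Regimen A: f = (1/2)^(28/22) ≈ 0.4139; Cmin,ss = (656/152)·f/(1−f) ≈ 3.048 mg/L.
Regimen B: f = (1/2)^(82/22) ≈ 0.0755; Cmin,ss = (1766/152)·f/(1−f) ≈ 0.949 mg/L.
Difference ≈ 3.048 − 0.949 ≈ 2.099 mg/L.

2.1 mg/L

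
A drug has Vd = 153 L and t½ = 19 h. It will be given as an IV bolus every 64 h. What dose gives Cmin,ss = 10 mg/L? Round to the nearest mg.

14271 mg

τ/t½ = 64/19 ≈ 3.3684, so f = (1/2)^(64/19) ≈ 0.096829.
Cmin,ss = (D/Vd)·f/(1−f), so D = Cmin,ss·Vd·(1−f)/f.
D = 10 × 153 × (1−f)/f ≈ 10 × 153 × 9.32748 ≈ 14271.04 mg.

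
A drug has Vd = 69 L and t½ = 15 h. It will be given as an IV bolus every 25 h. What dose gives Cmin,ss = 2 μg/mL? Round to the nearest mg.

300 mg

τ/t½ = 25/15 ≈ 1.6667, so f = (1/2)^(25/15) ≈ 0.314980.
Cmin,ss = (D/Vd)·f/(1−f), so D = Cmin,ss·Vd·(1−f)/f.
D = 2 × 69 × (1−f)/f ≈ 2 × 69 × 2.17480 ≈ 300.12 mg.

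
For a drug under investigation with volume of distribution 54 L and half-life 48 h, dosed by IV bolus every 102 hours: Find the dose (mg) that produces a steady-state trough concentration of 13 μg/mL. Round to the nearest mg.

τ/t½ = 102/48 ≈ 2.125, so f = (1/2)^(102/48) ≈ 0.229251.
Cmin,ss = (D/Vd)·f/(1−f), so D = Cmin,ss·Vd·(1−f)/f.
D = 13 × 54 × (1−f)/f ≈ 13 × 54 × 3.36203 ≈ 2360.15 mg.

2360 mg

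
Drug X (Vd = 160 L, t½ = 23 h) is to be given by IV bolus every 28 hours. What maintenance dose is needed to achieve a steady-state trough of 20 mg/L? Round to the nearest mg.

4241 mg

τ/t½ = 28/23 ≈ 1.2174, so f = (1/2)^(28/23) ≈ 0.430060.
Cmin,ss = (D/Vd)·f/(1−f), so D = Cmin,ss·Vd·(1−f)/f.
D = 20 × 160 × (1−f)/f ≈ 20 × 160 × 1.32526 ≈ 4240.83 mg.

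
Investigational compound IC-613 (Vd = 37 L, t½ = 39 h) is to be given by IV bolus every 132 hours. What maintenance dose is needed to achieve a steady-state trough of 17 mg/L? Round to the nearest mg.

τ/t½ = 132/39 ≈ 3.3846, so f = (1/2)^(132/39) ≈ 0.095748.
Cmin,ss = (D/Vd)·f/(1−f), so D = Cmin,ss·Vd·(1−f)/f.
D = 17 × 37 × (1−f)/f ≈ 17 × 37 × 9.44408 ≈ 5940.33 mg.

5940 mg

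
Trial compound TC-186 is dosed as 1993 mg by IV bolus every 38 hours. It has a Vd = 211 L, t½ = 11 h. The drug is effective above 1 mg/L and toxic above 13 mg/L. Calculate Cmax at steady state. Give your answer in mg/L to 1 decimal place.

10.4 mg/L

k = ln2/t½ = ln2/11 ≈ 0.063013 h⁻¹; fraction remaining f = e^(−kτ) = e^(−0.063013×38) ≈ 0.0912.
Accumulation ratio R = 1/(1 − f) ≈ 1/0.9088 ≈ 1.1004.
Each bolus raises the concentration by D/Vd = 1993/211 ≈ 9.445 mg/L.
Cmax,ss = C₀/(1 − f) ≈ 9.445/0.9088 ≈ 10.393 mg/L.
Peak 10.4 mg/L vs MTC 13 mg/L: below toxic threshold.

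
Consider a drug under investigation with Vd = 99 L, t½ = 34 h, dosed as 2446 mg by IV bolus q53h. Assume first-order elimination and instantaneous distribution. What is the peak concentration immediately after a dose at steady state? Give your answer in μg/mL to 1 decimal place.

37.4 μg/mL

Over one 53-h interval, 53/34 ≈ 1.5588 half-lives elapse, leaving f ≈ 0.3394 of each dose.
At steady state, accumulation factor R = 1/(1 − e^(−kτ)) ≈ 1.5138.
Single-dose peak C₀ = D/Vd = 2446/99 ≈ 24.707 μg/mL.
Steady-state peak Cmax,ss = C₀·R ≈ 24.707 × 1.5138 ≈ 37.401 μg/mL.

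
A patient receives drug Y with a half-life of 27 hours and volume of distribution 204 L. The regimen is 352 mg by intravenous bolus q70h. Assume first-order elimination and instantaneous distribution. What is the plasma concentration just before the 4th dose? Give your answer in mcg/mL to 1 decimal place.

0.3 mcg/mL

f = (1/2)^(τ/t½) = (1/2)^(70/27) ≈ 0.1658.
C₀ = D/Vd = 352/204 ≈ 1.725 mcg/mL.
Before the 4th dose, 3 doses have been given. Superposition: Cmin = C₀·(f + f² + … + f^3).
≈ 1.725 × (0.1658 + 0.0275 + 0.0046) ≈ 1.725 × 0.1979 ≈ 0.341 mcg/mL.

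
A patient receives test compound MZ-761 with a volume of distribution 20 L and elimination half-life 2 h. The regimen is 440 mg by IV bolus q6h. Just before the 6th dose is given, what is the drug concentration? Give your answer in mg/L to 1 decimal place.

f = (1/2)^(τ/t½) = (1/2)^(6/2) ≈ 0.1250.
C₀ = D/Vd = 440/20 ≈ 22.000 mg/L.
Before the 6th dose, 5 doses have been given. Superposition: Cmin = C₀·(f + f² + … + f^5).
≈ 22.000 × (0.1250 + 0.0156 + 0.0020 + 0.0002 + 0.0000) ≈ 22.000 × 0.1428 ≈ 3.142 mg/L.

3.1 mg/L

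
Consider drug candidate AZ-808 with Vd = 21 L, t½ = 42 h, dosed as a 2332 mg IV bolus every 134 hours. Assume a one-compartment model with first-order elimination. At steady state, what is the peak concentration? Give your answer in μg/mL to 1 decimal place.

124.7 μg/mL

k = ln2/t½ = ln2/42 ≈ 0.016504 h⁻¹; fraction remaining f = e^(−kτ) = e^(−0.016504×134) ≈ 0.1095.
At steady state, accumulation factor R = 1/(1 − e^(−kτ)) ≈ 1.1230.
Single-dose peak C₀ = D/Vd = 2332/21 ≈ 111.048 μg/mL.
Steady-state peak Cmax,ss = C₀·R ≈ 111.048 × 1.1230 ≈ 124.707 μg/mL.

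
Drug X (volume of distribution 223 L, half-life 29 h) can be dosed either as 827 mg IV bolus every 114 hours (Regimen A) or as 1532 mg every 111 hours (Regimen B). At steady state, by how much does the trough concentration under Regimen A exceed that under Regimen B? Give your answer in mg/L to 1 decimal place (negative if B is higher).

Regimen A: f = (1/2)^(114/29) ≈ 0.0656; Cmin,ss = (827/223)·f/(1−f) ≈ 0.260 mg/L.
Regimen B: f = (1/2)^(111/29) ≈ 0.0704; Cmin,ss = (1532/223)·f/(1−f) ≈ 0.520 mg/L.
Difference ≈ 0.260 − 0.520 ≈ -0.260 mg/L.

-0.3 mg/L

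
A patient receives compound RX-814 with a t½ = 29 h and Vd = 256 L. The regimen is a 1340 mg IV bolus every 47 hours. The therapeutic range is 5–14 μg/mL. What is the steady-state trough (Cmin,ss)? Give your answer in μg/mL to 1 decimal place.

Over one 47-h interval, 47/29 ≈ 1.6207 half-lives elapse, leaving f ≈ 0.3252 of each dose.
Each bolus raises the concentration by D/Vd = 1340/256 ≈ 5.234 μg/mL.
Steady-state trough Cmin,ss = C₀·f/(1−f) ≈ 5.234 × 0.3252/0.6748 ≈ 2.522 μg/mL.
Trough 2.5 μg/mL vs MEC 5 μg/mL: subtherapeutic.

2.5 μg/mL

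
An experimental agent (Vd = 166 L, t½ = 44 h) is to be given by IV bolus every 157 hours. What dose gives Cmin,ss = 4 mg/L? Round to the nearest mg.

τ/t½ = 157/44 ≈ 3.5682, so f = (1/2)^(157/44) ≈ 0.084308.
Cmin,ss = (D/Vd)·f/(1−f), so D = Cmin,ss·Vd·(1−f)/f.
D = 4 × 166 × (1−f)/f ≈ 4 × 166 × 10.86127 ≈ 7211.88 mg.

7212 mg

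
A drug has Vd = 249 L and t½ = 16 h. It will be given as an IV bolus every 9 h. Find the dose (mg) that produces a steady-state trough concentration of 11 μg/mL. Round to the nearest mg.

1306 mg

τ/t½ = 9/16 ≈ 0.5625, so f = (1/2)^(9/16) ≈ 0.677128.
Cmin,ss = (D/Vd)·f/(1−f), so D = Cmin,ss·Vd·(1−f)/f.
D = 11 × 249 × (1−f)/f ≈ 11 × 249 × 0.47683 ≈ 1306.04 mg.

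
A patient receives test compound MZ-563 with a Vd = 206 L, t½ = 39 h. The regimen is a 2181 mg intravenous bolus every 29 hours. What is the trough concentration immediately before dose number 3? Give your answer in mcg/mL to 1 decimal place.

10.1 mcg/mL

f = (1/2)^(τ/t½) = (1/2)^(29/39) ≈ 0.5973.
C₀ = D/Vd = 2181/206 ≈ 10.587 mcg/mL.
Before the 3rd dose, 2 doses have been given. Superposition: Cmin = C₀·(f + f²).
≈ 10.587 × (0.5973 + 0.3568) ≈ 10.587 × 0.9541 ≈ 10.101 mcg/mL.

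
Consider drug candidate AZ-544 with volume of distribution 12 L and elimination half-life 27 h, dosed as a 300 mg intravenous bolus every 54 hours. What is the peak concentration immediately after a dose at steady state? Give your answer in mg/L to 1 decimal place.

33.3 mg/L

The dosing interval is 2 half-lives, so f = 2^(−2) = 0.25.
At steady state, R = 1/(1 − 0.25) = 4/3.
Single-dose peak C₀ = D/Vd = 300/12 = 25 mg/L.
Steady-state peak Cmax,ss = C₀·R = 25 × 4/3 ≈ 33.333 mg/L.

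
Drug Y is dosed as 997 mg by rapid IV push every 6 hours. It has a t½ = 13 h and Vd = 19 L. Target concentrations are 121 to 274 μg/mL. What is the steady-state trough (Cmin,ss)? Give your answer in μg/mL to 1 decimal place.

139.2 μg/mL

k = ln2/t½ = ln2/13 ≈ 0.053319 h⁻¹; fraction remaining f = e^(−kτ) = e^(−0.053319×6) ≈ 0.7262.
At steady state, accumulation factor R = 1/(1 − e^(−kτ)) ≈ 3.6523.
Single-dose peak C₀ = D/Vd = 997/19 ≈ 52.474 μg/mL.
Cmax,ss = C₀/(1 − f) ≈ 52.474/0.2738 ≈ 191.651 μg/mL.
Steady-state trough Cmin,ss = Cmax,ss·f ≈ 191.651 × 0.7262 ≈ 139.177 μg/mL.
Trough 139.2 μg/mL vs MEC 121 μg/mL: adequate.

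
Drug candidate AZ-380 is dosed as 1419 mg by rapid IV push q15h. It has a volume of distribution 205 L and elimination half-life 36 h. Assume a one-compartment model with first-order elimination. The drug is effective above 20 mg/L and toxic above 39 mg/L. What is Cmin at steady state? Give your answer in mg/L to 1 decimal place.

k = ln2/t½ = ln2/36 ≈ 0.019254 h⁻¹; fraction remaining f = e^(−kτ) = e^(−0.019254×15) ≈ 0.7492.
At steady state, accumulation factor R = 1/(1 − e^(−kτ)) ≈ 3.9872.
Single-dose peak C₀ = D/Vd = 1419/205 ≈ 6.922 mg/L.
Steady-state peak Cmax,ss = C₀·R ≈ 6.922 × 3.9872 ≈ 27.599 mg/L.
Steady-state trough Cmin,ss = Cmax,ss·f ≈ 27.599 × 0.7492 ≈ 20.677 mg/L.
Trough 20.7 mg/L vs MEC 20 mg/L: adequate.

20.7 mg/L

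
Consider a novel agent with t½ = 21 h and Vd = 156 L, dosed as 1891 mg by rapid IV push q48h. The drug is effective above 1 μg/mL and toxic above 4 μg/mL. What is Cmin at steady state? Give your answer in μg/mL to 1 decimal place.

k = ln2/t½ = ln2/21 ≈ 0.033007 h⁻¹; fraction remaining f = e^(−kτ) = e^(−0.033007×48) ≈ 0.2051.
Each bolus raises the concentration by D/Vd = 1891/156 ≈ 12.122 μg/mL.
Steady-state trough Cmin,ss = C₀·f/(1−f) ≈ 12.122 × 0.2051/0.7949 ≈ 3.128 μg/mL.
Trough 3.1 μg/mL vs MEC 1 μg/mL: adequate.

3.1 μg/mL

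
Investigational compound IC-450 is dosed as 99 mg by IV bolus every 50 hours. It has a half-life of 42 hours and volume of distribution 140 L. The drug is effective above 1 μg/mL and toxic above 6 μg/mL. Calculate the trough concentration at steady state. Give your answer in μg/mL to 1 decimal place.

0.6 μg/mL

Over one 50-h interval, 50/42 ≈ 1.1905 half-lives elapse, leaving f ≈ 0.4382 of each dose.
Each bolus raises the concentration by D/Vd = 99/140 ≈ 0.707 μg/mL.
Steady-state trough Cmin,ss = C₀·f/(1−f) ≈ 0.707 × 0.4382/0.5618 ≈ 0.551 μg/mL.
Trough 0.6 μg/mL vs MEC 1 μg/mL: subtherapeutic.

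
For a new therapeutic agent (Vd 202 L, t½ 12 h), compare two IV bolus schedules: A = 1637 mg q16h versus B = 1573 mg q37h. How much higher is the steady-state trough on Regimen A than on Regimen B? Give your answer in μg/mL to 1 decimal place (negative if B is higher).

Regimen A: f = (1/2)^(16/12) ≈ 0.3969; Cmin,ss = (1637/202)·f/(1−f) ≈ 5.333 μg/mL.
Regimen B: f = (1/2)^(37/12) ≈ 0.1180; Cmin,ss = (1573/202)·f/(1−f) ≈ 1.042 μg/mL.
Difference ≈ 5.333 − 1.042 ≈ 4.291 μg/mL.

4.3 μg/mL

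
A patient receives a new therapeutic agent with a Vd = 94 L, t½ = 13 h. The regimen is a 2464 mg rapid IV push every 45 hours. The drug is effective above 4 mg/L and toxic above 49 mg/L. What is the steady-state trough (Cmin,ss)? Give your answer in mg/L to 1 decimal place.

2.6 mg/L

τ/t½ = 45/13 ≈ 3.4615, so fraction remaining f = (1/2)^(45/13) ≈ 0.0908.
Single-dose peak C₀ = D/Vd = 2464/94 ≈ 26.213 mg/L.
Steady-state trough Cmin,ss = C₀·f/(1−f) ≈ 26.213 × 0.0908/0.9092 ≈ 2.618 mg/L.
Trough 2.6 mg/L vs MEC 4 mg/L: subtherapeutic.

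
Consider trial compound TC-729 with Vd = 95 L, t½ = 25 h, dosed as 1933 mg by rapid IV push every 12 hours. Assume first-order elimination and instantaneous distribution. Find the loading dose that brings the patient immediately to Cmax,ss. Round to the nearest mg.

6830 mg

f = (1/2)^(12/25) ≈ 0.716978; accumulation ratio R = 1/(1−f) ≈ 3.53329.
Loading dose to hit Cmax,ss on first dose: D_load = D_maint·R ≈ 1933 × 3.53329 ≈ 6829.85 mg.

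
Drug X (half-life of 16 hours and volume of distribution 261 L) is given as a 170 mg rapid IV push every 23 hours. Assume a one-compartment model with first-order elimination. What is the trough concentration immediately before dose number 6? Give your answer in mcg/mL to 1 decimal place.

0.4 mcg/mL

f = (1/2)^(τ/t½) = (1/2)^(23/16) ≈ 0.3692.
C₀ = D/Vd = 170/261 ≈ 0.651 mcg/mL.
Before the 6th dose, 5 doses have been given. Superposition: Cmin = C₀·(f + f² + … + f^5).
≈ 0.651 × (0.3692 + 0.1363 + 0.0503 + 0.0186 + 0.0069) ≈ 0.651 × 0.5813 ≈ 0.378 mcg/mL.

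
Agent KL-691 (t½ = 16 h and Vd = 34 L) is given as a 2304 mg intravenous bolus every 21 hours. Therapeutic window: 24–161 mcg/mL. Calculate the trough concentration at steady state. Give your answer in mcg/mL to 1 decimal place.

45.7 mcg/mL

τ/t½ = 21/16 ≈ 1.3125, so fraction remaining f = (1/2)^(21/16) ≈ 0.4026.
At steady state, accumulation factor R = 1/(1 − e^(−kτ)) ≈ 1.6739.
Single-dose peak C₀ = D/Vd = 2304/34 ≈ 67.765 mcg/mL.
Cmax,ss = C₀/(1 − f) ≈ 67.765/0.5974 ≈ 113.433 mcg/mL.
One interval later, Cmin,ss = Cmax,ss·e^(−kτ) ≈ 113.433 × 0.4026 ≈ 45.668 mcg/mL.
Trough 45.7 mcg/mL vs MEC 24 mcg/mL: adequate.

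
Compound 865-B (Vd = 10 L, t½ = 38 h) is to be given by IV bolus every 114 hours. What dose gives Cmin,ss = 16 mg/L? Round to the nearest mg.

1120 mg

τ/t½ = 114/38 ≈ 3, so f = (1/2)^(114/38) ≈ 0.125000.
Cmin,ss = (D/Vd)·f/(1−f), so D = Cmin,ss·Vd·(1−f)/f.
D = 16 × 10 × (1−f)/f ≈ 16 × 10 × 7.00000 ≈ 1120.00 mg.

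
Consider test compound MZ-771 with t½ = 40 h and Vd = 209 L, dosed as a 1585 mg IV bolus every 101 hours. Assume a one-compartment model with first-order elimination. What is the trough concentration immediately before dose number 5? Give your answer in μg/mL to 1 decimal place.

1.6 μg/mL

f = (1/2)^(τ/t½) = (1/2)^(101/40) ≈ 0.1737.
C₀ = D/Vd = 1585/209 ≈ 7.584 μg/mL.
Before the 5th dose, 4 doses have been given. Superposition: Cmin = C₀·(f + f² + … + f^4).
≈ 7.584 × (0.1737 + 0.0302 + 0.0052 + 0.0009) ≈ 7.584 × 0.2100 ≈ 1.593 μg/mL.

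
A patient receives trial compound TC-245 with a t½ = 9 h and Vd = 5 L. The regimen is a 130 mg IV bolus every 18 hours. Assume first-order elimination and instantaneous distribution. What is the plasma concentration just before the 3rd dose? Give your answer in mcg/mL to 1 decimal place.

8.1 mcg/mL

f = (1/2)^(τ/t½) = (1/2)^(18/9) ≈ 0.2500.
C₀ = D/Vd = 130/5 ≈ 26.000 mcg/mL.
Before the 3rd dose, 2 doses have been given. Superposition: Cmin = C₀·(f + f²).
≈ 26.000 × (0.2500 + 0.0625) ≈ 26.000 × 0.3125 ≈ 8.125 mcg/mL.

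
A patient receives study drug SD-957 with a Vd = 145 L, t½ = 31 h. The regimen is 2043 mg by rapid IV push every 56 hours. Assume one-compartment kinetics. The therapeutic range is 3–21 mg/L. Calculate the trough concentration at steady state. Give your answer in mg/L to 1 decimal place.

5.6 mg/L

Over one 56-h interval, 56/31 ≈ 1.8065 half-lives elapse, leaving f ≈ 0.2859 of each dose.
Each bolus raises the concentration by D/Vd = 2043/145 ≈ 14.090 mg/L.
Steady-state trough Cmin,ss = C₀·f/(1−f) ≈ 14.090 × 0.2859/0.7141 ≈ 5.641 mg/L.
Trough 5.6 mg/L vs MEC 3 mg/L: adequate.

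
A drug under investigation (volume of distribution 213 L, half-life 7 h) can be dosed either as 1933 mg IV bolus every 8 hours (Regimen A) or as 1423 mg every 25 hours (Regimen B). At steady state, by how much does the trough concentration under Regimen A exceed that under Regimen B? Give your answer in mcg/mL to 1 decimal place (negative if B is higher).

Regimen A: f = (1/2)^(8/7) ≈ 0.4529; Cmin,ss = (1933/213)·f/(1−f) ≈ 7.513 mcg/mL.
Regimen B: f = (1/2)^(25/7) ≈ 0.0841; Cmin,ss = (1423/213)·f/(1−f) ≈ 0.613 mcg/mL.
Difference ≈ 7.513 − 0.613 ≈ 6.900 mcg/mL.

6.9 mcg/mL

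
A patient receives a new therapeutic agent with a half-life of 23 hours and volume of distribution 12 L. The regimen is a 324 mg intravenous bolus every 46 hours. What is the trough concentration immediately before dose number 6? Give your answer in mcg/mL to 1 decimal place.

9.0 mcg/mL

f = (1/2)^(τ/t½) = (1/2)^(46/23) ≈ 0.2500.
C₀ = D/Vd = 324/12 ≈ 27.000 mcg/mL.
Before the 6th dose, 5 doses have been given. Superposition: Cmin = C₀·(f + f² + … + f^5).
≈ 27.000 × (0.2500 + 0.0625 + 0.0156 + 0.0039 + 0.0010) ≈ 27.000 × 0.3330 ≈ 8.991 mcg/mL.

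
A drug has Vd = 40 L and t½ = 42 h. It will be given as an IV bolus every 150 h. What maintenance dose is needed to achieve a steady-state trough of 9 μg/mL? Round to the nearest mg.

3920 mg

τ/t½ = 150/42 ≈ 3.5714, so f = (1/2)^(150/42) ≈ 0.084119.
Cmin,ss = (D/Vd)·f/(1−f), so D = Cmin,ss·Vd·(1−f)/f.
D = 9 × 40 × (1−f)/f ≈ 9 × 40 × 10.88792 ≈ 3919.65 mg.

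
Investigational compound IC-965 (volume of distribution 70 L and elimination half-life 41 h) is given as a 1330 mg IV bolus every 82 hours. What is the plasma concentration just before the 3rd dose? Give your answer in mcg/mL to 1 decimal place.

f = (1/2)^(τ/t½) = (1/2)^(82/41) ≈ 0.2500.
C₀ = D/Vd = 1330/70 ≈ 19.000 mcg/mL.
Before the 3rd dose, 2 doses have been given. Superposition: Cmin = C₀·(f + f²).
≈ 19.000 × (0.2500 + 0.0625) ≈ 19.000 × 0.3125 ≈ 5.938 mcg/mL.

5.9 mcg/mL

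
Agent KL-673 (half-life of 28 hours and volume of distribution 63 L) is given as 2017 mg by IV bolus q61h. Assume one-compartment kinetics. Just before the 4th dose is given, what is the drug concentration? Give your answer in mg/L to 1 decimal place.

f = (1/2)^(τ/t½) = (1/2)^(61/28) ≈ 0.2209.
C₀ = D/Vd = 2017/63 ≈ 32.016 mg/L.
Before the 4th dose, 3 doses have been given. Superposition: Cmin = C₀·(f + f² + … + f^3).
≈ 32.016 × (0.2209 + 0.0488 + 0.0108) ≈ 32.016 × 0.2805 ≈ 8.980 mg/L.

9.0 mg/L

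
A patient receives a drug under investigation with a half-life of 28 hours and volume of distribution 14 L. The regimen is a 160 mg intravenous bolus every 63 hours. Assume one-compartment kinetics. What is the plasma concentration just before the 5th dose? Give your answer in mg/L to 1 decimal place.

3.0 mg/L

f = (1/2)^(τ/t½) = (1/2)^(63/28) ≈ 0.2102.
C₀ = D/Vd = 160/14 ≈ 11.429 mg/L.
Before the 5th dose, 4 doses have been given. Superposition: Cmin = C₀·(f + f² + … + f^4).
≈ 11.429 × (0.2102 + 0.0442 + 0.0093 + 0.0020) ≈ 11.429 × 0.2657 ≈ 3.037 mg/L.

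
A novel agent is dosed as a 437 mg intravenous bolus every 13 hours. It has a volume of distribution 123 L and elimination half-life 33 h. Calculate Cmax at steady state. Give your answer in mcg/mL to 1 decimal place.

Over one 13-h interval, 13/33 ≈ 0.39394 half-lives elapse, leaving f ≈ 0.7610 of each dose.
At steady state, accumulation factor R = 1/(1 − e^(−kτ)) ≈ 4.1841.
Single-dose peak C₀ = D/Vd = 437/123 ≈ 3.553 mcg/mL.
Steady-state peak Cmax,ss = C₀·R ≈ 3.553 × 4.1841 ≈ 14.866 mcg/mL.

14.9 mcg/mL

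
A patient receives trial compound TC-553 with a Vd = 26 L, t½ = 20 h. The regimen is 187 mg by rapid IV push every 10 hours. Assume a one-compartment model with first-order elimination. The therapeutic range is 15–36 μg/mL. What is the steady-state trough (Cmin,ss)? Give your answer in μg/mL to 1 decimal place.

17.4 μg/mL

k = ln2/t½ = ln2/20 ≈ 0.034657 h⁻¹; fraction remaining f = e^(−kτ) = e^(−0.034657×10) ≈ 0.7071.
At steady state, accumulation factor R = 1/(1 − e^(−kτ)) ≈ 3.4141.
Each bolus raises the concentration by D/Vd = 187/26 ≈ 7.192 μg/mL.
Steady-state peak Cmax,ss = C₀·R ≈ 7.192 × 3.4141 ≈ 24.554 μg/mL.
Steady-state trough Cmin,ss = Cmax,ss·f ≈ 24.554 × 0.7071 ≈ 17.362 μg/mL.
Trough 17.4 μg/mL vs MEC 15 μg/mL: adequate.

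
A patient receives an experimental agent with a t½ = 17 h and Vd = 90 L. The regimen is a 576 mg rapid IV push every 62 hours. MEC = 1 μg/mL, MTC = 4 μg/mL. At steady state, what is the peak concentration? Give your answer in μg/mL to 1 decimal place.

7.0 μg/mL

τ/t½ = 62/17 ≈ 3.6471, so fraction remaining f = (1/2)^(62/17) ≈ 0.0798.
At steady state, accumulation factor R = 1/(1 − e^(−kτ)) ≈ 1.0867.
Each bolus raises the concentration by D/Vd = 576/90 ≈ 6.400 μg/mL.
Steady-state peak Cmax,ss = C₀·R ≈ 6.400 × 1.0867 ≈ 6.955 μg/mL.
Peak 7.0 μg/mL vs MTC 4 μg/mL: exceeds toxic threshold.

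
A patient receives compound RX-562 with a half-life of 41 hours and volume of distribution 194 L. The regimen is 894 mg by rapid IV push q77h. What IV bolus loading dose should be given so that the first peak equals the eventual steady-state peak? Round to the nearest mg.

f = (1/2)^(77/41) ≈ 0.272051; accumulation ratio R = 1/(1−f) ≈ 1.37372.
Loading dose to hit Cmax,ss on first dose: D_load = D_maint·R ≈ 894 × 1.37372 ≈ 1228.11 mg.

1228 mg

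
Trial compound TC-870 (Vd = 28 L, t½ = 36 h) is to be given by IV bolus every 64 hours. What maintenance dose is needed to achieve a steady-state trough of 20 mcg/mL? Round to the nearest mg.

τ/t½ = 64/36 ≈ 1.7778, so f = (1/2)^(64/36) ≈ 0.291632.
Cmin,ss = (D/Vd)·f/(1−f), so D = Cmin,ss·Vd·(1−f)/f.
D = 20 × 28 × (1−f)/f ≈ 20 × 28 × 2.42898 ≈ 1360.23 mg.

1360 mg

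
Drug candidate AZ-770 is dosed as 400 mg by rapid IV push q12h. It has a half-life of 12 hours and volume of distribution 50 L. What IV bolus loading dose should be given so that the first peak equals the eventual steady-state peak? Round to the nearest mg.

800 mg

f = (1/2)^(12/12) ≈ 0.500000; accumulation ratio R = 1/(1−f) ≈ 2.00000.
Loading dose to hit Cmax,ss on first dose: D_load = D_maint·R ≈ 400 × 2.00000 ≈ 800.00 mg.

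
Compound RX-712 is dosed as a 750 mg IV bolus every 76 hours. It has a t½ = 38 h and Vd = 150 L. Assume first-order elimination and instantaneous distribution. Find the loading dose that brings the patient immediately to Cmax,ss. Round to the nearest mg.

1000 mg

f = (1/2)^(76/38) ≈ 0.250000; accumulation ratio R = 1/(1−f) ≈ 1.33333.
Loading dose to hit Cmax,ss on first dose: D_load = D_maint·R ≈ 750 × 1.33333 ≈ 1000.00 mg.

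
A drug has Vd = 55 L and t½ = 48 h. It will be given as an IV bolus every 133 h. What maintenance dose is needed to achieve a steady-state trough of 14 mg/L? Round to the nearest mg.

4485 mg

τ/t½ = 133/48 ≈ 2.7708, so f = (1/2)^(133/48) ≈ 0.146520.
Cmin,ss = (D/Vd)·f/(1−f), so D = Cmin,ss·Vd·(1−f)/f.
D = 14 × 55 × (1−f)/f ≈ 14 × 55 × 5.82501 ≈ 4485.26 mg.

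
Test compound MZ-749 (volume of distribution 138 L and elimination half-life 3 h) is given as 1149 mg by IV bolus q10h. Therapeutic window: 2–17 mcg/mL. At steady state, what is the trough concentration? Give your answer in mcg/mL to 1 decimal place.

k = ln2/t½ = ln2/3 ≈ 0.231049 h⁻¹; fraction remaining f = e^(−kτ) = e^(−0.231049×10) ≈ 0.0992.
Accumulation ratio R = 1/(1 − f) ≈ 1/0.9008 ≈ 1.1101.
Each bolus raises the concentration by D/Vd = 1149/138 ≈ 8.326 mcg/mL.
Cmax,ss = C₀/(1 − f) ≈ 8.326/0.9008 ≈ 9.243 mcg/mL.
Steady-state trough Cmin,ss = Cmax,ss·f ≈ 9.243 × 0.0992 ≈ 0.917 mcg/mL.
Trough 0.9 mcg/mL vs MEC 2 mcg/mL: subtherapeutic.

0.9 mcg/mL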